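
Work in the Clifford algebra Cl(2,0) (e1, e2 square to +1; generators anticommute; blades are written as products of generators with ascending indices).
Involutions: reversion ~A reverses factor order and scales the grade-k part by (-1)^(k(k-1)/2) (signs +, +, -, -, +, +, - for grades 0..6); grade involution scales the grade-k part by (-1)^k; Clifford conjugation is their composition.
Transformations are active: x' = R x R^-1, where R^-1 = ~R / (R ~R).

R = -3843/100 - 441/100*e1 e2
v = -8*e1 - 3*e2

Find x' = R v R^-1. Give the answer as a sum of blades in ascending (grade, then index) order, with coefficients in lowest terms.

~R = -3843/100 + 441/100*e1 e2, and R ~R = 1496313/1000, so R^-1 = ~R / (1496313/1000).
R v = 32067/100*e1 + 8001/100*e2
Answer: -15969/1885*e1 - 2092/1885*e2


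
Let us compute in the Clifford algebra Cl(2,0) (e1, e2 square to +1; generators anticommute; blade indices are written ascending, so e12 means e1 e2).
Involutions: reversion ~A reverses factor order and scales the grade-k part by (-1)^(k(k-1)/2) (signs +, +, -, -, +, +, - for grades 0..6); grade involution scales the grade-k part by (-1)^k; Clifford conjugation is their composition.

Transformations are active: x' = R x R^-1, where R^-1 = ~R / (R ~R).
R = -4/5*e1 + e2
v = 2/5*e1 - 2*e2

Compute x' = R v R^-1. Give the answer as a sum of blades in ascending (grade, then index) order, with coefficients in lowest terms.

~R = -4/5*e1 + e2, and R ~R = 41/25, so R^-1 = ~R / (41/25).
R v = -58/25 + 6/5*e12
Answer: 382/205*e1 - 34/41*e2


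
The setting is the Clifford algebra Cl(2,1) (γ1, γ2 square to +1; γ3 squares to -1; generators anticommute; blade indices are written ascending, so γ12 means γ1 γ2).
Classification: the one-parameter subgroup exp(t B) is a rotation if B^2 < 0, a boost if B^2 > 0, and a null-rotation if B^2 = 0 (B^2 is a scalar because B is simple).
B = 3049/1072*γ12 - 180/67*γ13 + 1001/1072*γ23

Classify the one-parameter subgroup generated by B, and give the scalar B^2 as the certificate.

B^2 term by term: the squares give (3049/1072)^2*(γ12)^2 + (-180/67)^2*(γ13)^2 + (1001/1072)^2*(γ23)^2 = 9296401/1149184*(-1) + 32400/4489*(+1) + 1002001/1149184*(+1) = 0 (each basis 2-blade squares to minus the product of its generators' squares); cross terms between blades sharing an index anticommute and cancel. So B^2 = 0.
Answer: null-rotation, certificate B^2 = 0. Note: conjugating B changes its blade decomposition but never the scalar B^2 = 0, whose sign settles the classification.


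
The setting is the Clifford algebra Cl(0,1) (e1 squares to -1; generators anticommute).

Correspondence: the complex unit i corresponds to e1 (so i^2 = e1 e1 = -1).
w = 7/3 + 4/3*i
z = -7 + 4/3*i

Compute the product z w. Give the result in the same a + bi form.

In blades: z = -7 + 4/3*e1, w = 7/3 + 4/3*e1.
Distribute z over w term by term (generator squares from the signature, products reordered to ascending indices): (-7)*w = -49/3 - 28/3*e1; (4/3*e1)*w = -16/9 + 28/9*e1.
Sum: -163/9 - 56/9*e1; translating back through the correspondence:
Answer: -163/9 - 56/9*i


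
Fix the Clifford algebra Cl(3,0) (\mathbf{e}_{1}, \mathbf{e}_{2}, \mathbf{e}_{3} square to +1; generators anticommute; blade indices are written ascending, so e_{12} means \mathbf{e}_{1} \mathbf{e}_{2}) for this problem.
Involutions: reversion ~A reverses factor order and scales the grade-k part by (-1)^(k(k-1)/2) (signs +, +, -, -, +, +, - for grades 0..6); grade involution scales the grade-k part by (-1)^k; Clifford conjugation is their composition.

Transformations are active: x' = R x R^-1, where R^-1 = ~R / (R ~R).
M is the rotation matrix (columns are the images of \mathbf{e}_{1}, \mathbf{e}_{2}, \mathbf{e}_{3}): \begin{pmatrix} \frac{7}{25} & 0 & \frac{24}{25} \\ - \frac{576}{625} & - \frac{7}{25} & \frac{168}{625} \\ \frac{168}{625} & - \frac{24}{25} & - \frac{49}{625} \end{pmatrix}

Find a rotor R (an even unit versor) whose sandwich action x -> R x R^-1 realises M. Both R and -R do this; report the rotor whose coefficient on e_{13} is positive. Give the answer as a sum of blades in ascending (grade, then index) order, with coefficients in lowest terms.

Method: write R = a + b12*e_{12} + b13*e_{13} + b23*e_{23} with a^2 + b12^2 + b13^2 + b23^2 = 1 (so R^-1 = ~R). Expanding the columns R e_j ~R gives tr M = 4a^2 - 1 and, from the antisymmetric part, M21 - M12 = -4a*b12, M13 - M31 = 4a*b13, M32 - M23 = -4a*b23.
Here tr M = -\frac{49}{625}, so a^2 = (1 + tr M)/4 = \frac{144}{625} and a = ±\frac{12}{25}. Taking a = \frac{12}{25}: M21 - M12 = -\frac{576}{625}, M13 - M31 = \frac{432}{625}, M32 - M23 = -\frac{768}{625}, giving b12 = \frac{12}{25}, b13 = \frac{9}{25}, b23 = \frac{16}{25}, i.e. R = \frac{12}{25} + \frac{12}{25} e_{12} + \frac{9}{25} e_{13} + \frac{16}{25} e_{23}.
Its e_{13} coefficient is already positive.
Answer: \frac{12}{25} + \frac{12}{25} e_{12} + \frac{9}{25} e_{13} + \frac{16}{25} e_{23}. Uniqueness: Spin(3) -> SO(3) maps R and -R to the same rotation of trace -\frac{49}{625}; fixing the sign of the e_{13} coefficient removes the ambiguity.


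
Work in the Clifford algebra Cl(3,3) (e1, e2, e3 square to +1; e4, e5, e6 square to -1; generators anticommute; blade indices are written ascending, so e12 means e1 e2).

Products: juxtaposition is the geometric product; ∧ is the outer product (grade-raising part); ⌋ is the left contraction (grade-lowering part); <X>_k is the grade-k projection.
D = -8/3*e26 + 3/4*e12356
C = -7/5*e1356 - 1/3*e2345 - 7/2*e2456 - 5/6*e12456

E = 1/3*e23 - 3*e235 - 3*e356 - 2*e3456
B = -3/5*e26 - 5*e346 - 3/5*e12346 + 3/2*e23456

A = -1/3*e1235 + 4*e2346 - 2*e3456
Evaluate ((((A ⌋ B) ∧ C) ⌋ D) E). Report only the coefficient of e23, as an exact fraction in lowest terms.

step 1: -12/5*e1 + 3*e2 - 6*e5
step 2: 4/5*e12345 + 21/5*e12356 + 42/5*e12456
step 3: 63/20
step 4: 21/20*e23 - 189/20*e235 - 189/20*e356 - 63/10*e3456
Answer: 21/20


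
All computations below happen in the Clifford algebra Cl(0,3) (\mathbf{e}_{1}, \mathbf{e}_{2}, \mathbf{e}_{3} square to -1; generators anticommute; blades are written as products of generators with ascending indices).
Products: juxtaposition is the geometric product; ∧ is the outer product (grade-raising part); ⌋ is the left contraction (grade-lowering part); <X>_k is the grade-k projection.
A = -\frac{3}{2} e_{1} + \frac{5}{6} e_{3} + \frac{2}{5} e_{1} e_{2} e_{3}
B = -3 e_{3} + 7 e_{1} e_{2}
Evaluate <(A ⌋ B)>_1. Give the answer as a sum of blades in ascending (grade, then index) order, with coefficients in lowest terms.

step 1: \frac{5}{2} + \frac{21}{2} e_{2}
step 2: \frac{21}{2} e_{2}
Answer: \frac{21}{2} e_{2}


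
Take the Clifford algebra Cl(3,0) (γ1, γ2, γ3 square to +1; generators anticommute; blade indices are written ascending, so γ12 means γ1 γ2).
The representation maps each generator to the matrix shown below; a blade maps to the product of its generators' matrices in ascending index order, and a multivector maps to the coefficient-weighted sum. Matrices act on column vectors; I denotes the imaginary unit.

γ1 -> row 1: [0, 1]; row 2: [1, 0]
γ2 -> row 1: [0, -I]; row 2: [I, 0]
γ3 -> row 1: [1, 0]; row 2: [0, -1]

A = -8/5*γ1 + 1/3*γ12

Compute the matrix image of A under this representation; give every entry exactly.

Bivector images (products of the table entries): rho(γ12) = rho(γ1)rho(γ2) = row 1: [I, 0]; row 2: [0, -I].
M = (-8/5)*rho(γ1) + (1/3)*rho(γ12), summed entrywise:
Answer: row 1: [I/3, -8/5]; row 2: [-8/5, -I/3]


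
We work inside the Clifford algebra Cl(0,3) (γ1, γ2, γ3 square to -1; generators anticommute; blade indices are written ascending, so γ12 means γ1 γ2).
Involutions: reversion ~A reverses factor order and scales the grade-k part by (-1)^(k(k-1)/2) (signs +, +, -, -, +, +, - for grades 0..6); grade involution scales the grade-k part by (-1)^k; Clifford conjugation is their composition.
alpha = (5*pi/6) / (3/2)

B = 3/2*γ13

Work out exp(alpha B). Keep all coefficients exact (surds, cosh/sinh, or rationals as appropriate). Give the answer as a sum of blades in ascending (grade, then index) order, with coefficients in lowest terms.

B^2 = (3/2)^2*(γ13)^2 = 9/4*(-1) = -9/4 (a basis 2-blade squares to minus the product of its generators' squares).
B^2 = -9/4 — circular case — the even/odd split gives cos and sin: l = 3/2, alpha*l = 5*pi/6, so exp(alpha B) = cos(5*pi/6) + (sin(5*pi/6)/(3/2))*B = -sqrt(3)/2 + (1/3)*B.
Answer: -sqrt(3)/2 + 1/2*γ13


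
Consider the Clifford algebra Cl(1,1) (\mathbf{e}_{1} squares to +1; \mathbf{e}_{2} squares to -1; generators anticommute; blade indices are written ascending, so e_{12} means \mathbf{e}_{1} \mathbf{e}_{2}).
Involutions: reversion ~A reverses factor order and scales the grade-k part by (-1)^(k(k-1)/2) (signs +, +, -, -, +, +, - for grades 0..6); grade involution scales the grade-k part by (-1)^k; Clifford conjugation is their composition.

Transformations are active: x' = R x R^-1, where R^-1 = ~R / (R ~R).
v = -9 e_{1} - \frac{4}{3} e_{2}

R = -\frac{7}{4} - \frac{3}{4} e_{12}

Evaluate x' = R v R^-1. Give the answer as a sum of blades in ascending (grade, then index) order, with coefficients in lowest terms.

~R = -\frac{7}{4} + \frac{3}{4} e_{12}, and R ~R = \frac{5}{2}, so R^-1 = ~R / (\frac{5}{2}).
R v = \frac{59}{4} e_{1} - \frac{53}{12} e_{2}
Answer: -\frac{233}{20} e_{1} + \frac{451}{60} e_{2}


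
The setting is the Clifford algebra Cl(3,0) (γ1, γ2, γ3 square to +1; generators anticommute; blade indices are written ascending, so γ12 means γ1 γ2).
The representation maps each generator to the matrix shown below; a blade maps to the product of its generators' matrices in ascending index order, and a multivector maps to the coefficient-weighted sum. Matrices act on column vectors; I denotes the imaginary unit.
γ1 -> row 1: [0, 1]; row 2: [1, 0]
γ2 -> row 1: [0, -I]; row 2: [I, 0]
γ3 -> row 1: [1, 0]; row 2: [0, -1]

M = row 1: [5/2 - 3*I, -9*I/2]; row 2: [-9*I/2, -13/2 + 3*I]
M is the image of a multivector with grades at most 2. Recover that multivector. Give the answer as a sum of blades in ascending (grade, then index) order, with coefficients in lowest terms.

Method: 1, rho(γ1), rho(γ2), rho(γ3) form a trace-orthogonal basis of the 2x2 complex matrices (tr(X Y) = 2 if X = Y, else 0), so M = m0*1 + m1*rho(γ1) + m2*rho(γ2) + m3*rho(γ3) with m0 = tr(M)/2 = -2, m1 = tr(M rho(γ1))/2 = -9*I/2, m2 = tr(M rho(γ2))/2 = 0, m3 = tr(M rho(γ3))/2 = 9/2 - 3*I.
Multiplying table entries, the bivector images are rho(γ12) = I*rho(γ3), rho(γ13) = -I*rho(γ2), rho(γ23) = I*rho(γ1); with real blade coefficients the real parts of m0..m3 are the coefficients of 1, γ1, γ2, γ3 and the imaginary parts give the bivectors (γ23: Im m1, γ13: -Im m2, γ12: Im m3).
Answer: -2 + 9/2*γ3 - 3*γ12 - 9/2*γ23


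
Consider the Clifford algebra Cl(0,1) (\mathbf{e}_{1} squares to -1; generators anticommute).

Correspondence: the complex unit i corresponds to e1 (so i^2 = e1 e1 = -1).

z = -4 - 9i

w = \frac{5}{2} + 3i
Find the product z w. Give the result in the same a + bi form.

In blades: z = -4 - 9 e_{1}, w = \frac{5}{2} + 3 e_{1}.
Distribute z over w term by term (generator squares from the signature, products reordered to ascending indices): (-4)*w = -10 - 12 e_{1}; (-9 e_{1})*w = 27 - \frac{45}{2} e_{1}.
Sum: 17 - \frac{69}{2} e_{1}; translating back through the correspondence:
Answer: 17 - \frac{69}{2}i


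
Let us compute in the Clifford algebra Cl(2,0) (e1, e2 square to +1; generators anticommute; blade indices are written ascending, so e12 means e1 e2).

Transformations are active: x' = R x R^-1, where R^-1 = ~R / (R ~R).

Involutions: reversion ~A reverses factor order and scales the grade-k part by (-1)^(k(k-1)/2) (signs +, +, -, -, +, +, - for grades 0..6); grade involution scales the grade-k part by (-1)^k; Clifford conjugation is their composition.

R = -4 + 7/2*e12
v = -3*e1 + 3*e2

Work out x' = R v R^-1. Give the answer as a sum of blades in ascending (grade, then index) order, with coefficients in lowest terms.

~R = -4 - 7/2*e12, and R ~R = 113/4, so R^-1 = ~R / (113/4).
R v = 45/2*e1 - 3/2*e2
Answer: -381/113*e1 - 291/113*e2


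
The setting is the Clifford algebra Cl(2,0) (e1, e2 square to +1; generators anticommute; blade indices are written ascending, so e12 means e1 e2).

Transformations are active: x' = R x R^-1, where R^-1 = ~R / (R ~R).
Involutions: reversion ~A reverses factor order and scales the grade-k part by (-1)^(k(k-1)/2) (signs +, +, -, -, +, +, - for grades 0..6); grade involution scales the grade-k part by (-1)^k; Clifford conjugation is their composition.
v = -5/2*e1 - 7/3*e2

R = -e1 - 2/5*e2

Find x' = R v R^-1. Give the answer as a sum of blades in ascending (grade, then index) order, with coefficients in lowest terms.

~R = -e1 - 2/5*e2, and R ~R = 29/25, so R^-1 = ~R / (29/25).
R v = 103/30 + 4/3*e12
Answer: -595/174*e1 - 1/29*e2


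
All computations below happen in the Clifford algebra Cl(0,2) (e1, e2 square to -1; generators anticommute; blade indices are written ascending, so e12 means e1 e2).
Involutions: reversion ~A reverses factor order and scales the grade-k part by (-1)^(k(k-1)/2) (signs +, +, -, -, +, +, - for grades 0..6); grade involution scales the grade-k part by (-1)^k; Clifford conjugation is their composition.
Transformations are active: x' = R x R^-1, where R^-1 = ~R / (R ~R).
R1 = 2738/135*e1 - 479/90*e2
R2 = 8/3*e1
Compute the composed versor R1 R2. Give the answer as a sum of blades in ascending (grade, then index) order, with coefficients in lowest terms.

Distribute over the terms of R2 (each basis-blade product reordered to ascending indices, repeated generators contracted through their squares):
R1 (8/3*e1) = -21904/405 + 1916/135*e12
Answer: -21904/405 + 1916/135*e12


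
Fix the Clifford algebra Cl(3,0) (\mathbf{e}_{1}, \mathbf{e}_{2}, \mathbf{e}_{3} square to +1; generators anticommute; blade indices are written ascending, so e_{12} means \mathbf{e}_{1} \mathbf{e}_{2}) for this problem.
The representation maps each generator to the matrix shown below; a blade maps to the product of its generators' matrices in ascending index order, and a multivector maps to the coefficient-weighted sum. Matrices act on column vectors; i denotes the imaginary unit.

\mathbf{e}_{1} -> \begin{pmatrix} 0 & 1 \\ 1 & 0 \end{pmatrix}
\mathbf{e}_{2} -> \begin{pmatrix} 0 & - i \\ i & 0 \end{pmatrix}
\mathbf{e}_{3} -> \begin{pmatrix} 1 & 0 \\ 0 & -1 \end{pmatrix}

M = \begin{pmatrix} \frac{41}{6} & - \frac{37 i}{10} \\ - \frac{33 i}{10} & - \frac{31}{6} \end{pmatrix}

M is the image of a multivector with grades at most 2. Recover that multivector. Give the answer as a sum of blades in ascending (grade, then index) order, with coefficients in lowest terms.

Method: 1, rho(e_{1}), rho(e_{2}), rho(e_{3}) form a trace-orthogonal basis of the 2x2 complex matrices (tr(X Y) = 2 if X = Y, else 0), so M = m0*1 + m1*rho(e_{1}) + m2*rho(e_{2}) + m3*rho(e_{3}) with m0 = tr(M)/2 = \frac{5}{6}, m1 = tr(M rho(e_{1}))/2 = - \frac{7 i}{2}, m2 = tr(M rho(e_{2}))/2 = \frac{1}{5}, m3 = tr(M rho(e_{3}))/2 = 6.
Multiplying table entries, the bivector images are rho(e_{12}) = i*rho(e_{3}), rho(e_{13}) = -i*rho(e_{2}), rho(e_{23}) = i*rho(e_{1}); with real blade coefficients the real parts of m0..m3 are the coefficients of 1, e_{1}, e_{2}, e_{3} and the imaginary parts give the bivectors (e_{23}: Im m1, e_{13}: -Im m2, e_{12}: Im m3).
Answer: \frac{5}{6} + \frac{1}{5} e_{2} + 6 e_{3} - \frac{7}{2} e_{23}


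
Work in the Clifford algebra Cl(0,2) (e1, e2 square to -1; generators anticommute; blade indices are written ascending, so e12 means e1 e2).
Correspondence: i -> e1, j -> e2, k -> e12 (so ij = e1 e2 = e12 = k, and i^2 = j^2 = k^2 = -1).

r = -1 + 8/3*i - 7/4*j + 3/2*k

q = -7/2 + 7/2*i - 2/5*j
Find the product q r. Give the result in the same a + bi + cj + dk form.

In blades: q = -7/2 + 7/2*e1 - 2/5*e2, r = -1 + 8/3*e1 - 7/4*e2 + 3/2*e12.
Distribute q over r term by term (generator squares from the signature, products reordered to ascending indices): (-7/2)*r = 7/2 - 28/3*e1 + 49/8*e2 - 21/4*e12; (7/2*e1)*r = -28/3 - 7/2*e1 - 21/4*e2 - 49/8*e12; (-2/5*e2)*r = -7/10 - 3/5*e1 + 2/5*e2 + 16/15*e12.
Sum: -98/15 - 403/30*e1 + 51/40*e2 - 1237/120*e12; translating back through the correspondence:
Answer: -98/15 - 403/30*i + 51/40*j - 1237/120*k


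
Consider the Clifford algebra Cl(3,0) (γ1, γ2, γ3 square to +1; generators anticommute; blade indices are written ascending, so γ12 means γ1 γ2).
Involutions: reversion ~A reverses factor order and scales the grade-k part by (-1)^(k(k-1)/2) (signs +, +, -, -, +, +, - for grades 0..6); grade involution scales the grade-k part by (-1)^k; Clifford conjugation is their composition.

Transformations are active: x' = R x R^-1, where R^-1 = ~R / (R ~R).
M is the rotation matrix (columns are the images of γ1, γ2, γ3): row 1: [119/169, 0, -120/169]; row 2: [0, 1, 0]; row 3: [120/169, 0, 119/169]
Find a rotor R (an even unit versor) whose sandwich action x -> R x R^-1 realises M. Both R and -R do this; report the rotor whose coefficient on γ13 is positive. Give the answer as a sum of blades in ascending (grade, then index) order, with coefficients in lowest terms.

Method: write R = a + b12*γ12 + b13*γ13 + b23*γ23 with a^2 + b12^2 + b13^2 + b23^2 = 1 (so R^-1 = ~R). Expanding the columns R e_j ~R gives tr M = 4a^2 - 1 and, from the antisymmetric part, M21 - M12 = -4a*b12, M13 - M31 = 4a*b13, M32 - M23 = -4a*b23.
Here tr M = 407/169, so a^2 = (1 + tr M)/4 = 144/169 and a = ±12/13. Taking a = 12/13: M21 - M12 = 0, M13 - M31 = -240/169, M32 - M23 = 0, giving b12 = 0, b13 = -5/13, b23 = 0, i.e. R = 12/13 - 5/13*γ13.
Its γ13 coefficient is negative, so report the other preimage -R.
Answer: -12/13 + 5/13*γ13. Recall the cover is two-to-one: with M of trace 407/169, both preimages act alike, and the stated γ13 sign chooses the sheet.


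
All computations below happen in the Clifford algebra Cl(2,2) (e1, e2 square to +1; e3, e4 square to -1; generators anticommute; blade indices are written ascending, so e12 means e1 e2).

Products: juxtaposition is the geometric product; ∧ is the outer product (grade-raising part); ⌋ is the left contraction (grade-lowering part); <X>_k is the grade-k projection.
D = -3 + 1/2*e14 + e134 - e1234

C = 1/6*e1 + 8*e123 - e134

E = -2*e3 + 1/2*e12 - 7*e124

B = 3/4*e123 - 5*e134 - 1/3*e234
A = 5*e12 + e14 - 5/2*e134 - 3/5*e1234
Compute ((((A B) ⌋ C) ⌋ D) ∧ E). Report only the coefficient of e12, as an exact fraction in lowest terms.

step 1: -25/2 - 1/5*e1 + 3*e2 + 5/4*e3 + 9/20*e4 - 5/6*e12 - 15/8*e24 + 1/3*e123 - 5/3*e134 + 97/4*e234
step 2: 29/30 - 25/12*e1 + 20/3*e3 - 10*e12 - 471/20*e13 - 5/4*e14 - 8/5*e23 + 1/5*e34 - 100*e123 + 25/2*e134
step 3: -641/40 - 1/5*e1 + 25/2*e2 + 5/4*e3 + 9049/120*e4 + 1/5*e12 + 35/4*e14 + 5/4*e23 - 471/20*e24 - 145/12*e34 + 20/3*e124 + 29/30*e134 + 25/12*e234 - 29/30*e1234
step 4: 641/20*e3 - 641/80*e12 + 2/5*e13 - 25*e23 + 9049/60*e34 + 9/40*e123 + 35971/240*e124 + 35/2*e134 - 471/10*e234 - 35/24*e1234
Answer: -641/80


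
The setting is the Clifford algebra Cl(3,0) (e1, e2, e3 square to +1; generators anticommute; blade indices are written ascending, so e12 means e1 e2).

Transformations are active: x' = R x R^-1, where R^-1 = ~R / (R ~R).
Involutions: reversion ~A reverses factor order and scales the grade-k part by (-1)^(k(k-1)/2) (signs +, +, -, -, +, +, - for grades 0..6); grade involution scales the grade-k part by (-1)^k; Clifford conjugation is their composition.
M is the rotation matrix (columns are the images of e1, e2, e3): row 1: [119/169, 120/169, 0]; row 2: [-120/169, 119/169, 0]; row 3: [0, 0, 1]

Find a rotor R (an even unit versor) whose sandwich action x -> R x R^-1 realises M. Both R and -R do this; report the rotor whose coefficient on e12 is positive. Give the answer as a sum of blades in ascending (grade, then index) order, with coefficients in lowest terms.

Method: write R = a + b12*e12 + b13*e13 + b23*e23 with a^2 + b12^2 + b13^2 + b23^2 = 1 (so R^-1 = ~R). Expanding the columns R e_j ~R gives tr M = 4a^2 - 1 and, from the antisymmetric part, M21 - M12 = -4a*b12, M13 - M31 = 4a*b13, M32 - M23 = -4a*b23.
Here tr M = 407/169, so a^2 = (1 + tr M)/4 = 144/169 and a = ±12/13. Taking a = 12/13: M21 - M12 = -240/169, M13 - M31 = 0, M32 - M23 = 0, giving b12 = 5/13, b13 = 0, b23 = 0, i.e. R = 12/13 + 5/13*e12.
Its e12 coefficient is already positive.
Answer: 12/13 + 5/13*e12. Uniqueness: Spin(3) -> SO(3) maps R and -R to the same rotation of trace 407/169; fixing the sign of the e12 coefficient removes the ambiguity.


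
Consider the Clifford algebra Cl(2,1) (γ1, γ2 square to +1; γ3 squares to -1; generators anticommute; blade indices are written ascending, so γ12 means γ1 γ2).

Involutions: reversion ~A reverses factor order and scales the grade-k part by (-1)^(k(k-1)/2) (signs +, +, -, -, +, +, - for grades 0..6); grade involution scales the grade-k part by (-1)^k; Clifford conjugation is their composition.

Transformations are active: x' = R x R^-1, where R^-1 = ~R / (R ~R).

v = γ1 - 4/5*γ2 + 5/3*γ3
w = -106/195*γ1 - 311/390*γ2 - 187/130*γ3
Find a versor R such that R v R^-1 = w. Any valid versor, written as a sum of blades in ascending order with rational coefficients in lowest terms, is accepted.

Here q(v) = q(w) = -256/225; the classical choice R = v + w = 89/195*γ1 - 623/390*γ2 + 89/390*γ3 then realises v -> w under the sandwich.
Answer: 89/195*γ1 - 623/390*γ2 + 89/390*γ3


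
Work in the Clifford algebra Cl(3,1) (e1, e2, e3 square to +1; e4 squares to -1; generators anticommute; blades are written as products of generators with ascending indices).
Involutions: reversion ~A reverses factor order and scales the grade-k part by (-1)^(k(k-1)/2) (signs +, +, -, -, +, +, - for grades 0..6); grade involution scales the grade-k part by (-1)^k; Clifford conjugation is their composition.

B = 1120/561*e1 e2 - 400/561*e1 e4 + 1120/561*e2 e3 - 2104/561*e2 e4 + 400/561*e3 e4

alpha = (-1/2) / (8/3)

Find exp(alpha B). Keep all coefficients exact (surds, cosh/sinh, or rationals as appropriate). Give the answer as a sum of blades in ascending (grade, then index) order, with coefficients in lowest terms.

B^2 term by term: the squares give (1120/561)^2*(e1 e2)^2 + (-400/561)^2*(e1 e4)^2 + (1120/561)^2*(e2 e3)^2 + (-2104/561)^2*(e2 e4)^2 + (400/561)^2*(e3 e4)^2 = 1254400/314721*(-1) + 160000/314721*(+1) + 1254400/314721*(-1) + 4426816/314721*(+1) + 160000/314721*(+1) = 64/9 (each basis 2-blade squares to minus the product of its generators' squares); cross terms between blades sharing an index anticommute and cancel; the commuting (index-disjoint) pairs give grade-4 terms 2*c*c'*(blade product), which cancel blade by blade — e1 e2 e3 e4: 896000/314721 - 896000/314721 = 0 — confirming B is simple. So B^2 = 64/9.
B^2 = 64/9 — the positive square puts this in the hyperbolic regime; l = 8/3, alpha*l = -1/2, so exp(alpha B) = cosh(-1/2) + (sinh(-1/2)/(8/3))*B = cosh(1/2) + (-3*sinh(1/2)/8)*B.
Answer: cosh(1/2) - 140*sinh(1/2)/187*e1 e2 + 50*sinh(1/2)/187*e1 e4 - 140*sinh(1/2)/187*e2 e3 + 263*sinh(1/2)/187*e2 e4 - 50*sinh(1/2)/187*e3 e4


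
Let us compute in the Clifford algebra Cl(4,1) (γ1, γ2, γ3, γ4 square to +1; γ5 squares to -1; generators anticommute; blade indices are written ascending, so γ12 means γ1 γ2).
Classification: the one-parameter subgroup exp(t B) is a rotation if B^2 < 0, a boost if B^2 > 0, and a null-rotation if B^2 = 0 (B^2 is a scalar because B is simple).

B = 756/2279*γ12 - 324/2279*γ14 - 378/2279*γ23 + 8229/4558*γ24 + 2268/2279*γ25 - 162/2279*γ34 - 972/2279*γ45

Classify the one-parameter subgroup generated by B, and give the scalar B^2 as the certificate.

B^2 term by term: the squares give (756/2279)^2*(γ12)^2 + (-324/2279)^2*(γ14)^2 + (-378/2279)^2*(γ23)^2 + (8229/4558)^2*(γ24)^2 + (2268/2279)^2*(γ25)^2 + (-162/2279)^2*(γ34)^2 + (-972/2279)^2*(γ45)^2 = 571536/5193841*(-1) + 104976/5193841*(-1) + 142884/5193841*(-1) + 67716441/20775364*(-1) + 5143824/5193841*(+1) + 26244/5193841*(-1) + 944784/5193841*(+1) = -9/4 (each basis 2-blade squares to minus the product of its generators' squares); cross terms between blades sharing an index anticommute and cancel; the commuting (index-disjoint) pairs give grade-4 terms 2*c*c'*(blade product), which cancel blade by blade — γ1234: -244944/5193841 + 244944/5193841 = 0; γ1245: -1469664/5193841 + 1469664/5193841 = 0; γ2345: 734832/5193841 - 734832/5193841 = 0 — confirming B is simple. So B^2 = -9/4.
Answer: rotation, certificate B^2 = -9/4. One invariant decides it: the square -9/4 survives every conjugation, and its sign is exactly the classification.


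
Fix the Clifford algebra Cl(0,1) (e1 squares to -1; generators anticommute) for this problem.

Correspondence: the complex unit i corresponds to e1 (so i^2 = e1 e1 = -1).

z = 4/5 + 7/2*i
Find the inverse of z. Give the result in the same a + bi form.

In blades: z = 4/5 + 7/2*e1.
With qbar = 4/5 - 7/2*e1 (scalar fixed, mapped units negated), z qbar = 1289/100 (the sum of squared coefficients), so z^-1 = qbar / (1289/100) = 80/1289 - 350/1289*e1; translating back:
Answer: 80/1289 - 350/1289*i


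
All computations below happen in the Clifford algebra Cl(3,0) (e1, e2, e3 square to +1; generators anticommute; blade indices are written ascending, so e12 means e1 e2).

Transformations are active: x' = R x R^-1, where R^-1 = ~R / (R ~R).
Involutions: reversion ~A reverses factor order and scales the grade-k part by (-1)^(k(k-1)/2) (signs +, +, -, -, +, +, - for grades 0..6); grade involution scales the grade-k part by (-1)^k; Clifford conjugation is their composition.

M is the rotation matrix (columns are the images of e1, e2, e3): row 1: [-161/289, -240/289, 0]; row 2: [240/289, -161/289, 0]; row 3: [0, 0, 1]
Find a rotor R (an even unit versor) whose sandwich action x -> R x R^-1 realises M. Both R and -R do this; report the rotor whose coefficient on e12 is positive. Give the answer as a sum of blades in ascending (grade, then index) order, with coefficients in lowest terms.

Method: write R = a + b12*e12 + b13*e13 + b23*e23 with a^2 + b12^2 + b13^2 + b23^2 = 1 (so R^-1 = ~R). Expanding the columns R e_j ~R gives tr M = 4a^2 - 1 and, from the antisymmetric part, M21 - M12 = -4a*b12, M13 - M31 = 4a*b13, M32 - M23 = -4a*b23.
Here tr M = -33/289, so a^2 = (1 + tr M)/4 = 64/289 and a = ±8/17. Taking a = 8/17: M21 - M12 = 480/289, M13 - M31 = 0, M32 - M23 = 0, giving b12 = -15/17, b13 = 0, b23 = 0, i.e. R = 8/17 - 15/17*e12.
Its e12 coefficient is negative, so report the other preimage -R.
Answer: -8/17 + 15/17*e12. Recall the cover is two-to-one: with M of trace -33/289, both preimages act alike, and the stated e12 sign chooses the sheet.


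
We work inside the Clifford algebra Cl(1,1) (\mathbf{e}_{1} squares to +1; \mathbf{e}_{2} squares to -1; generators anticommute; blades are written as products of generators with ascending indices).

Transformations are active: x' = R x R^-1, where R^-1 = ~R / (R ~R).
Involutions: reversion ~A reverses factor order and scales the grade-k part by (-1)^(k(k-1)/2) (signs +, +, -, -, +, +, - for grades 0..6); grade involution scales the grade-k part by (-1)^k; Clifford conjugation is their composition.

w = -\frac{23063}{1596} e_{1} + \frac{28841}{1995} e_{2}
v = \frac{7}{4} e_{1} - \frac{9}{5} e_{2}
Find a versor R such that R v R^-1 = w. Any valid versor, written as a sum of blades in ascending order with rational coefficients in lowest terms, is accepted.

Construction: equal norms (both -\frac{71}{400}) license R = v + w = -\frac{10135}{798} e_{1} + \frac{5050}{399} e_{2} — nothing changes along that direction, while (v - w)/2 changes sign, so v maps onto w.
Answer: -\frac{10135}{798} e_{1} + \frac{5050}{399} e_{2}


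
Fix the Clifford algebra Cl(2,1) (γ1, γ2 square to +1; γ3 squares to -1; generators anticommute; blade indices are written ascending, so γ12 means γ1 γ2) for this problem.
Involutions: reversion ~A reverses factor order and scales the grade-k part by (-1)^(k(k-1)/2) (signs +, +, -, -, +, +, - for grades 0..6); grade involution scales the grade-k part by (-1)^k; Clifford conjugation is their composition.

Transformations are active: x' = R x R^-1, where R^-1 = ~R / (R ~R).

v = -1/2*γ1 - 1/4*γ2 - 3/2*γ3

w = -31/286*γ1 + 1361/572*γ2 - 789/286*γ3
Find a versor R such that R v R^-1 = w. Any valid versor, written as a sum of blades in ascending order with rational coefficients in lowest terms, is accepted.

Sketch: the shared square -31/16 makes R = v + w = -87/143*γ1 + 609/286*γ2 - 609/143*γ3 the natural versor; its sandwich fixes that direction, negates (v - w)/2, and sends v to w.
Answer: -87/143*γ1 + 609/286*γ2 - 609/143*γ3


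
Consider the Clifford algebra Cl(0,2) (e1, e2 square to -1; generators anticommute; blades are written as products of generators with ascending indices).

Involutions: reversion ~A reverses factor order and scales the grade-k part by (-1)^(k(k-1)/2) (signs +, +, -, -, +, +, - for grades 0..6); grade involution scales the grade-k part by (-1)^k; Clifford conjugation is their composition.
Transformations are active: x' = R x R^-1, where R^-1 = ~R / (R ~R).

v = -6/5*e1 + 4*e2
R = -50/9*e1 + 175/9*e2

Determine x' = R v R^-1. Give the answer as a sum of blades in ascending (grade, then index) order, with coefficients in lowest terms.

~R = -50/9*e1 + 175/9*e2, and R ~R = -33125/81, so R^-1 = ~R / (-33125/81).
R v = -760/9 + 10/9*e1 e2
Answer: -58/53*e1 + 1068/265*e2


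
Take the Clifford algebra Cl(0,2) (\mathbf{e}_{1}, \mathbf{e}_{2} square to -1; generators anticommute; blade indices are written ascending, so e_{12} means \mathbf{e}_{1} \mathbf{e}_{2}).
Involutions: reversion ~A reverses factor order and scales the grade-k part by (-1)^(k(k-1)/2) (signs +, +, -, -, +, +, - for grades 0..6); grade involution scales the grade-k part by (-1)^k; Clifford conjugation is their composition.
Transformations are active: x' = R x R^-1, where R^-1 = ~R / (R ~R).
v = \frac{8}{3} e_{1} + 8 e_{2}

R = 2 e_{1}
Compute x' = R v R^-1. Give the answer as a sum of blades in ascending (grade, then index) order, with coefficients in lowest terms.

~R = 2 e_{1}, and R ~R = -4, so R^-1 = ~R / (-4).
R v = -\frac{16}{3} + 16 e_{12}
Answer: \frac{8}{3} e_{1} - 8 e_{2}


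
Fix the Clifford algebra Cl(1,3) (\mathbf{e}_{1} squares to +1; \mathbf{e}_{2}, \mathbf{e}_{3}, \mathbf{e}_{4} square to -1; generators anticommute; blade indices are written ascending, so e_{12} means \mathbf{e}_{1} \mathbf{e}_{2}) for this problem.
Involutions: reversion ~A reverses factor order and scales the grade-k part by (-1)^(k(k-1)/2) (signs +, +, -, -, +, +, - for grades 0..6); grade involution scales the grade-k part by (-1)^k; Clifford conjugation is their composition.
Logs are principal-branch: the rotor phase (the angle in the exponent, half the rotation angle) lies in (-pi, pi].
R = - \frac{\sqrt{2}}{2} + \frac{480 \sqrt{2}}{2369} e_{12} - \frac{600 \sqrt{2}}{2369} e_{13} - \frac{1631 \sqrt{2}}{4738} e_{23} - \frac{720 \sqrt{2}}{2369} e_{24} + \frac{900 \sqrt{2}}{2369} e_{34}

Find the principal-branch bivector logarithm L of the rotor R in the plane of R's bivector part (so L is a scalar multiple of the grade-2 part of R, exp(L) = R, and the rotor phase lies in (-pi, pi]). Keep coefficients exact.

The scalar part of R is - \frac{\sqrt{2}}{2}, which pins the rotor phase on the principal branch; dividing the bivector part by the sine of that phase recovers the unit plane, and L is the phase times that plane.
Concretely: cos(phase) = - \frac{\sqrt{2}}{2} gives phase = ±\frac{3 \pi}{4}, and since phase/sin(phase) is even the sign is immaterial: L = (phase/sin(phase)) * <R>_2 = (\frac{3 \sqrt{2} \pi}{4}) * <R>_2.
Answer: \frac{720 \pi}{2369} e_{12} - \frac{900 \pi}{2369} e_{13} - \frac{4893 \pi}{9476} e_{23} - \frac{1080 \pi}{2369} e_{24} + \frac{1350 \pi}{2369} e_{34}


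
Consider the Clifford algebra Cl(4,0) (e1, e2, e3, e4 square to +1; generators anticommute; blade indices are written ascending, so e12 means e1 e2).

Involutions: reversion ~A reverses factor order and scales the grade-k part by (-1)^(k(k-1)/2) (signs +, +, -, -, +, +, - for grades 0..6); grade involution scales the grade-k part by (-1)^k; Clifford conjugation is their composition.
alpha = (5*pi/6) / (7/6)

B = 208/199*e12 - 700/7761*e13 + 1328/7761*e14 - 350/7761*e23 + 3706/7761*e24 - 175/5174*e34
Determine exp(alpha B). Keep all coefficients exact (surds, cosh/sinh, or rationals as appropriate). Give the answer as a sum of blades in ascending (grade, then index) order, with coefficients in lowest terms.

B^2 term by term: the squares give (208/199)^2*(e12)^2 + (-700/7761)^2*(e13)^2 + (1328/7761)^2*(e14)^2 + (-350/7761)^2*(e23)^2 + (3706/7761)^2*(e24)^2 + (-175/5174)^2*(e34)^2 = 43264/39601*(-1) + 490000/60233121*(-1) + 1763584/60233121*(-1) + 122500/60233121*(-1) + 13734436/60233121*(-1) + 30625/26770276*(-1) = -49/36 (each basis 2-blade squares to minus the product of its generators' squares); cross terms between blades sharing an index anticommute and cancel; the commuting (index-disjoint) pairs give grade-4 terms 2*c*c'*(blade product), which cancel blade by blade — e1234: -2800/39601 + 5188400/60233121 - 929600/60233121 = 0 — confirming B is simple. So B^2 = -49/36.
B^2 = -49/36 — B^2 < 0, so the exponential closes trigonometrically: l = 7/6, alpha*l = 5*pi/6, so exp(alpha B) = cos(5*pi/6) + (sin(5*pi/6)/(7/6))*B = -sqrt(3)/2 + (3/7)*B.
Answer: -sqrt(3)/2 + 624/1393*e12 - 100/2587*e13 + 1328/18109*e14 - 50/2587*e23 + 3706/18109*e24 - 75/5174*e34


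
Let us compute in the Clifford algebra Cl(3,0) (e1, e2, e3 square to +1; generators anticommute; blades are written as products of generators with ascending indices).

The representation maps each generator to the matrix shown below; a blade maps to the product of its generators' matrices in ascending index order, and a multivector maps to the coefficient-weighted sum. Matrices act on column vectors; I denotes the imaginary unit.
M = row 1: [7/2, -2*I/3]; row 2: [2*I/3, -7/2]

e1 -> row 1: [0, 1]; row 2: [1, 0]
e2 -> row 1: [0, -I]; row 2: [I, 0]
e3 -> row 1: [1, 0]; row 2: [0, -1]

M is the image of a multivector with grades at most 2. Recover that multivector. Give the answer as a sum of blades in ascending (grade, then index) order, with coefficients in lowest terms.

Method: 1, rho(e1), rho(e2), rho(e3) form a trace-orthogonal basis of the 2x2 complex matrices (tr(X Y) = 2 if X = Y, else 0), so M = m0*1 + m1*rho(e1) + m2*rho(e2) + m3*rho(e3) with m0 = tr(M)/2 = 0, m1 = tr(M rho(e1))/2 = 0, m2 = tr(M rho(e2))/2 = 2/3, m3 = tr(M rho(e3))/2 = 7/2.
Multiplying table entries, the bivector images are rho(e1 e2) = I*rho(e3), rho(e1 e3) = -I*rho(e2), rho(e2 e3) = I*rho(e1); with real blade coefficients the real parts of m0..m3 are the coefficients of 1, e1, e2, e3 and the imaginary parts give the bivectors (e2 e3: Im m1, e1 e3: -Im m2, e1 e2: Im m3).
Answer: 2/3*e2 + 7/2*e3


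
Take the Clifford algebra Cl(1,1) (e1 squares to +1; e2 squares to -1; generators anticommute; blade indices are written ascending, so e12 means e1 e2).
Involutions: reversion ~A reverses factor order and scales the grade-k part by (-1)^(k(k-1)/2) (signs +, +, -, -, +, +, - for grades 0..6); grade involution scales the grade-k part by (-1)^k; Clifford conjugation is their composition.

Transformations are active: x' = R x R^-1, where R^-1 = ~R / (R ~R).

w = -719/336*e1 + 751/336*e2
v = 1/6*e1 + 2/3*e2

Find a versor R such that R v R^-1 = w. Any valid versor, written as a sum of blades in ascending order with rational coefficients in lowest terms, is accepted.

Equal squares first: v^2 = w^2 = -5/12. Then v + w = -221/112*e1 + 325/112*e2 is a versor taking v to w, provided it is invertible.
Answer: -221/112*e1 + 325/112*e2


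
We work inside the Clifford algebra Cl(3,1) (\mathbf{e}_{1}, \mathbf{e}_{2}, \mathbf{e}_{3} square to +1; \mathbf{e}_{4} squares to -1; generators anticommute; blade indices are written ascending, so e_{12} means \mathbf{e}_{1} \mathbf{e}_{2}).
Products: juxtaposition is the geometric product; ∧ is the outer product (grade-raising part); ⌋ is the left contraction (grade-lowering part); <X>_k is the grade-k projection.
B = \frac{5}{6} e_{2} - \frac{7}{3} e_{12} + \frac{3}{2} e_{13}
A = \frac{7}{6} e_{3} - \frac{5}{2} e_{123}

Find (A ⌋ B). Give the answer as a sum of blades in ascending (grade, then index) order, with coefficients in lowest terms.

step 1: -\frac{7}{4} e_{1}
Answer: -\frac{7}{4} e_{1}


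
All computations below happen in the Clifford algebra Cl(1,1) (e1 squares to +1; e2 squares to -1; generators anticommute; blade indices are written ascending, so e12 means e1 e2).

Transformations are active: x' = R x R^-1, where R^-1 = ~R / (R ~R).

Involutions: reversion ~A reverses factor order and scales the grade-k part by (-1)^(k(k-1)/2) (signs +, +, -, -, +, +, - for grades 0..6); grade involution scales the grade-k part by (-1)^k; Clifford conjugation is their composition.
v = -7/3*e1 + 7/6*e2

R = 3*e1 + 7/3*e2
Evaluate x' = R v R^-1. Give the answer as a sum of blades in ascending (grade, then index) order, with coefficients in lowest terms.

~R = 3*e1 + 7/3*e2, and R ~R = 32/9, so R^-1 = ~R / (32/9).
R v = -175/18 + 161/18*e12
Answer: -1351/96*e1 - 1337/96*e2


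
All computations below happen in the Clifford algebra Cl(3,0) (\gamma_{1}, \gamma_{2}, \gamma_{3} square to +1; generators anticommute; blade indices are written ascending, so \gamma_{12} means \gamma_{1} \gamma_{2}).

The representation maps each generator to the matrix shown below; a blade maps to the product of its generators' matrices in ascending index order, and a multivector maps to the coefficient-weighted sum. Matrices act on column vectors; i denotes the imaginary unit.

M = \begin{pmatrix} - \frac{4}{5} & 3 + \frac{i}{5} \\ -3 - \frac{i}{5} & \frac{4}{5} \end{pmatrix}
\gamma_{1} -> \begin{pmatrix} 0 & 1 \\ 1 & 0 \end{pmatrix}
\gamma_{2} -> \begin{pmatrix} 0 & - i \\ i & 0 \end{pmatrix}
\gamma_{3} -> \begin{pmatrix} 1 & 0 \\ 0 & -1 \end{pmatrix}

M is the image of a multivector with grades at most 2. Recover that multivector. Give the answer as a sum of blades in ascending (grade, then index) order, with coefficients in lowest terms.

Method: 1, rho(\gamma_{1}), rho(\gamma_{2}), rho(\gamma_{3}) form a trace-orthogonal basis of the 2x2 complex matrices (tr(X Y) = 2 if X = Y, else 0), so M = m0*1 + m1*rho(\gamma_{1}) + m2*rho(\gamma_{2}) + m3*rho(\gamma_{3}) with m0 = tr(M)/2 = 0, m1 = tr(M rho(\gamma_{1}))/2 = 0, m2 = tr(M rho(\gamma_{2}))/2 = - \frac{1}{5} + 3 i, m3 = tr(M rho(\gamma_{3}))/2 = - \frac{4}{5}.
Multiplying table entries, the bivector images are rho(\gamma_{12}) = i*rho(\gamma_{3}), rho(\gamma_{13}) = -i*rho(\gamma_{2}), rho(\gamma_{23}) = i*rho(\gamma_{1}); with real blade coefficients the real parts of m0..m3 are the coefficients of 1, \gamma_{1}, \gamma_{2}, \gamma_{3} and the imaginary parts give the bivectors (\gamma_{23}: Im m1, \gamma_{13}: -Im m2, \gamma_{12}: Im m3).
Answer: -\frac{1}{5} \gamma_{2} - \frac{4}{5} \gamma_{3} - 3 \gamma_{13}


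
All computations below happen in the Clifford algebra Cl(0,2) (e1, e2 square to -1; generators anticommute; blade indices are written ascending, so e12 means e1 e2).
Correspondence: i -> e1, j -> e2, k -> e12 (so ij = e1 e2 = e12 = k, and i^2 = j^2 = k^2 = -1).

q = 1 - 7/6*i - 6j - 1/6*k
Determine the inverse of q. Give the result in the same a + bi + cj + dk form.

In blades: q = 1 - 7/6*e1 - 6*e2 - 1/6*e12.
With qbar = 1 + 7/6*e1 + 6*e2 + 1/6*e12 (scalar fixed, mapped units negated), q qbar = 691/18 (the sum of squared coefficients), so q^-1 = qbar / (691/18) = 18/691 + 21/691*e1 + 108/691*e2 + 3/691*e12; translating back:
Answer: 18/691 + 21/691*i + 108/691*j + 3/691*k


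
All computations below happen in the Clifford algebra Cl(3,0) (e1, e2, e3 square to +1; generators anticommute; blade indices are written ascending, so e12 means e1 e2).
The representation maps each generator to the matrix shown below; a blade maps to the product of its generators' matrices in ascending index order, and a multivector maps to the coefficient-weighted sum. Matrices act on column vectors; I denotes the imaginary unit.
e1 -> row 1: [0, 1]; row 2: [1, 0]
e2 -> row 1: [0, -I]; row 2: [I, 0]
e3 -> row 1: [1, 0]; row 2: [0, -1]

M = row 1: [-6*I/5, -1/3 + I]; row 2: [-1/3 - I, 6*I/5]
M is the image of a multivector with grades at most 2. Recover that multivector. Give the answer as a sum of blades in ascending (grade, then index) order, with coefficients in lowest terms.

Method: 1, rho(e1), rho(e2), rho(e3) form a trace-orthogonal basis of the 2x2 complex matrices (tr(X Y) = 2 if X = Y, else 0), so M = m0*1 + m1*rho(e1) + m2*rho(e2) + m3*rho(e3) with m0 = tr(M)/2 = 0, m1 = tr(M rho(e1))/2 = -1/3, m2 = tr(M rho(e2))/2 = -1, m3 = tr(M rho(e3))/2 = -6*I/5.
Multiplying table entries, the bivector images are rho(e12) = I*rho(e3), rho(e13) = -I*rho(e2), rho(e23) = I*rho(e1); with real blade coefficients the real parts of m0..m3 are the coefficients of 1, e1, e2, e3 and the imaginary parts give the bivectors (e23: Im m1, e13: -Im m2, e12: Im m3).
Answer: -1/3*e1 - e2 - 6/5*e12
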